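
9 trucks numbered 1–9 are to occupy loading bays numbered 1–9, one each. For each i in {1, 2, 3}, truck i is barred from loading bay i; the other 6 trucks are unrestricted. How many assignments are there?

256320

Let Aᵢ (for i ∈ {1, 2, 3}) be the placements that put truck i in its forbidden loading bay. Any j of these fix j positions, leaving (9−j)! ways to fill the rest, and there are C(3,j) ways to pick which j.
By inclusion–exclusion, the number of valid placements is Σ_{j=0}^{3} (−1)^j C(3,j)·(9−j)!.
Computing: 362880 − 120960 + 15120 − 720 = 256320.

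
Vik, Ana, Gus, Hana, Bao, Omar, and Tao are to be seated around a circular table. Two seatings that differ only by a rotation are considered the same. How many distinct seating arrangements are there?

720

Fix one person's seat to break rotational symmetry; the remaining 6 people can be arranged in (6)! = 720 ways.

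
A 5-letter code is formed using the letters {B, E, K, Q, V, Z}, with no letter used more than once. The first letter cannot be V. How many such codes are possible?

600

The first letter has 6−1 = 5 choices (anything except V).
The remaining 4 letters are filled from the other 5 symbols without repetition: 5 × 4 × 3 × 2 = 120.
Total: 5 × 120 = 600.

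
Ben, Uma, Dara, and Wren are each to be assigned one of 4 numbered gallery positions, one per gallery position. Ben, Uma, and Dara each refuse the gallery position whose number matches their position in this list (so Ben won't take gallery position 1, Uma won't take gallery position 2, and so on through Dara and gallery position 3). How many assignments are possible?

Let Aᵢ (for i ∈ {1, 2, 3}) be the placements that put person i in their forbidden gallery position. Any j of these fix j positions, leaving (4−j)! ways to fill the rest, and there are C(3,j) ways to pick which j.
By inclusion–exclusion, the number of valid placements is Σ_{j=0}^{3} (−1)^j C(3,j)·(4−j)!.
Computing: 24 − 18 + 6 − 1 = 11.

11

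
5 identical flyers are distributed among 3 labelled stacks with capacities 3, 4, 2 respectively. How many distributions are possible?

Ignoring the caps, the number of non-negative solutions to x_1+…+x_3 = 5 is C(7,2) = 21.
Subtract solutions that violate a single cap (substitute x_i' = x_i − (cap_i+1)): x_1 ≥ 4 gives C(3,2) = 3; x_2 ≥ 5 gives C(2,2) = 1; x_3 ≥ 3 gives C(4,2) = 6. Together 10.
No two caps can be exceeded simultaneously, so the pair terms are all 0.
By inclusion–exclusion the count is 21 − 10 + 0 = 11.

11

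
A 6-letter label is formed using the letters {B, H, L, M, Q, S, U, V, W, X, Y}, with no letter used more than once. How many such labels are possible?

332640

With no repetition, fill the 6 letters in order: 11 choices, then 10, down to 6.
11 × 10 × 9 × 8 × 7 × 6 = 332640.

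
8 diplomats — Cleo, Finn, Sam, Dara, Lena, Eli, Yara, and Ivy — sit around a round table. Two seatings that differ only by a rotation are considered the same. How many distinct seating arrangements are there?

5040

Seat Cleo anywhere (absorbing the rotational symmetry), then permute the other 7: (7)! = 5040.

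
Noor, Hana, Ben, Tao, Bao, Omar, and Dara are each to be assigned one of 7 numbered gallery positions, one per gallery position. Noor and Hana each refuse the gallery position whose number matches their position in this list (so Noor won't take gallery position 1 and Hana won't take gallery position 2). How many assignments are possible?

Let Aᵢ (for i ∈ {1, 2}) be the placements that put person i in their forbidden gallery position. Any j of these fix j positions, leaving (7−j)! ways to fill the rest, and there are C(2,j) ways to pick which j.
By inclusion–exclusion, the number of valid placements is Σ_{j=0}^{2} (−1)^j C(2,j)·(7−j)!.
Computing: 5040 − 1440 + 120 = 3720.

3720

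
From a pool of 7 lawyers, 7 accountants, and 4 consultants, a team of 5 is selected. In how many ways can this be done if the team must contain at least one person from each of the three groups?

5684

Unrestricted: C(18,5) = 8568 ways to pick any 5 of the 18.
Subtract selections that omit an entire group: no lawyers → C(11,5) = 462; no accountants → C(11,5) = 462; no consultants → C(14,5) = 2002.
Add back selections omitting two groups (i.e. drawn from a single group): C(7,5) + C(7,5) + C(4,5) = 42.
By inclusion–exclusion: 8568 − 2926 + 42 = 5684.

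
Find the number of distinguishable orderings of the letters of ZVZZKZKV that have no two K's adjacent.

315

There are 8!/(4!·2!·2!) = 420 arrangements of ZVZZKZKV in total.
If the two K's are adjacent, glue them into one block, leaving 7 items to arrange: (7)!/(4!·2!) = 105 ways.
Hence 420 − 105 = 315.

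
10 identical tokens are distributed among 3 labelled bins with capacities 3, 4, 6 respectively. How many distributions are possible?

Ignoring the caps, the number of non-negative solutions to x_1+…+x_3 = 10 is C(12,2) = 66.
Subtract solutions that violate a single cap (substitute x_i' = x_i − (cap_i+1)): x_1 ≥ 4 gives C(8,2) = 28; x_2 ≥ 5 gives C(7,2) = 21; x_3 ≥ 7 gives C(5,2) = 10. Together 59.
Add back pairs where two caps are both exceeded: 3 + 0 + 0 = 3.
By inclusion–exclusion the count is 66 − 59 + 3 = 10.

10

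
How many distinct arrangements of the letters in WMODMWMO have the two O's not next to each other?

Total arrangements of WMODMWMO: 8!/(3!·2!·2!) = 1680.
If the two O's are adjacent, glue them into one block, leaving 7 items to arrange: (7)!/(3!·2!) = 420 ways.
Hence 1680 − 420 = 1260.

1260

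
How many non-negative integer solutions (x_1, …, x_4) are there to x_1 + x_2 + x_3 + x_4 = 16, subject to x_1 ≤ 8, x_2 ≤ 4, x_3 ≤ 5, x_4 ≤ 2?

19

By stars and bars, unrestricted non-negative solutions to x_1+…+x_4 = 16 number C(16+3,3) = 969.
Subtract solutions that violate a single cap (substitute x_i' = x_i − (cap_i+1)): x_1 ≥ 9 gives C(10,3) = 120; x_2 ≥ 5 gives C(14,3) = 364; x_3 ≥ 6 gives C(13,3) = 286; x_4 ≥ 3 gives C(16,3) = 560. Together 1330.
Add back pairs where two caps are both exceeded: 10 + 4 + 35 + 56 + 165 + 120 = 390.
Subtract triples: 0 + 0 + 0 + 10 = 10.
By inclusion–exclusion the count is 969 − 1330 + 390 − 10 = 19.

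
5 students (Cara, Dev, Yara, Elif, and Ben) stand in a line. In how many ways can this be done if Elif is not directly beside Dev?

Of the 5! = 120 arrangements, those with Elif and Dev adjacent number 2 × 4! = 48 (treat the pair as a block with 2 internal orders).
So 120 − 48 = 72 arrangements keep them apart.

72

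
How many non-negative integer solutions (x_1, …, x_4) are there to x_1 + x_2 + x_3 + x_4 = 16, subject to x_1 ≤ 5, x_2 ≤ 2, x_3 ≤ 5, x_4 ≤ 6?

10

By stars and bars, unrestricted non-negative solutions to x_1+…+x_4 = 16 number C(16+3,3) = 969.
Subtract solutions that violate a single cap (substitute x_i' = x_i − (cap_i+1)): x_1 ≥ 6 gives C(13,3) = 286; x_2 ≥ 3 gives C(16,3) = 560; x_3 ≥ 6 gives C(13,3) = 286; x_4 ≥ 7 gives C(12,3) = 220. Together 1352.
Add back pairs where two caps are both exceeded: 120 + 35 + 20 + 120 + 84 + 20 = 399.
Subtract triples: 4 + 1 + 0 + 1 = 6.
By inclusion–exclusion the count is 969 − 1352 + 399 − 6 = 10.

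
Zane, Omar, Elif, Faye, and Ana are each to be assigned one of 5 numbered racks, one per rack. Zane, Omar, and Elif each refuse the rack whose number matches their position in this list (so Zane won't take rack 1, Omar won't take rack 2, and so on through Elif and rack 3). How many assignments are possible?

64

Let Aᵢ (for i ∈ {1, 2, 3}) be the placements that put person i in their forbidden rack. Any j of these fix j positions, leaving (5−j)! ways to fill the rest, and there are C(3,j) ways to pick which j.
By inclusion–exclusion, the number of valid placements is Σ_{j=0}^{3} (−1)^j C(3,j)·(5−j)!.
Computing: 120 − 72 + 18 − 2 = 64.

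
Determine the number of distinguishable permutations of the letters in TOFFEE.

TOFFEE has 6 letters with E appearing twice and F appearing twice.
So there are 6! / (2!·2!) = 180 distinguishable arrangements.

180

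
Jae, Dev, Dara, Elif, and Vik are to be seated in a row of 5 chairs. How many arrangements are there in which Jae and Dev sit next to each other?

48

Place the 3 others and the Jae-Dev pair as 4 objects in a line; the pair has 2 internal arrangements.
That gives 2 × 4! = 2 × 24 = 48.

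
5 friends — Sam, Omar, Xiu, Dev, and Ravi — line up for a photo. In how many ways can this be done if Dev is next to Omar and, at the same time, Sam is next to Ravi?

24

Treat {Dev,Omar} as one block (2 orders) and {Sam,Ravi} as another (2 orders).
That leaves 3 units to arrange: 2 × 2 × 3! = 4 × 6 = 24.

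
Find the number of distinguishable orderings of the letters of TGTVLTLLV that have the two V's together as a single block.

Treat the 2 copies of V as a single block. The multiset to arrange is then {VV, G, L, L, L, T, T, T}, 8 items in all.
That gives (8)!/(3!·3!) = 1120 arrangements.

1120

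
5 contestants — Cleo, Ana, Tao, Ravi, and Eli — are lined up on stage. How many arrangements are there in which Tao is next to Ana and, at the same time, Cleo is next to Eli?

24

Treat {Tao,Ana} as one block (2 orders) and {Cleo,Eli} as another (2 orders).
That leaves 3 units to arrange: 2 × 2 × 3! = 4 × 6 = 24.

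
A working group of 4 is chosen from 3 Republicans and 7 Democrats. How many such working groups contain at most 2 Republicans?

Split by how many Republicans are chosen (0 through 2).
Sum: C(3,0)·C(7,4) + C(3,1)·C(7,3) + C(3,2)·C(7,2) = 35 + 105 + 63 = 203.

203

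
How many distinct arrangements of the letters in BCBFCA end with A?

30

With the last slot taken by A, it remains to arrange the other 5 letters (BCBFC).
Those 5 letters have B appearing twice and C appearing twice, giving (5)!/(2!·2!) = 30.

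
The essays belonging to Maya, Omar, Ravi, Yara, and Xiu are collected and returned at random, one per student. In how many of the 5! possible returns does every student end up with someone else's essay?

44

Let Aᵢ be the assignments in which student i gets their own essay. We want the size of the complement of A₁∪…∪A_5.
By inclusion–exclusion this is Σ_{j=0}^{5} (−1)^j C(5,j)·(5−j)!.
Computing: 120 − 120 + 60 − 20 + 5 − 1 = 44.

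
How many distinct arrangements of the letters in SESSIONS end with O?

210

Fix O in the last position and arrange the remaining 7 letters.
Those 7 letters have S appearing 4 times, giving (7)!/(4!) = 210.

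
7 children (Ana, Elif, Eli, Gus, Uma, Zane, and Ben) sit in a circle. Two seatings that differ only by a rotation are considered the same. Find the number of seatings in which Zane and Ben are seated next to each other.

240

Glue Zane and Ben into a block (2 internal orders). Seating 6 units around a circle gives (5)! arrangements.
So 2 × (5)! = 2 × 120 = 240.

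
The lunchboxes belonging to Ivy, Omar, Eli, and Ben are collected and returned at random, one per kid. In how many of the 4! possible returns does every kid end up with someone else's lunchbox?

9

This is the derangement count D_4: permutations of 4 items with no fixed point.
By inclusion–exclusion this is Σ_{j=0}^{4} (−1)^j C(4,j)·(4−j)!.
Computing: 24 − 24 + 12 − 4 + 1 = 9.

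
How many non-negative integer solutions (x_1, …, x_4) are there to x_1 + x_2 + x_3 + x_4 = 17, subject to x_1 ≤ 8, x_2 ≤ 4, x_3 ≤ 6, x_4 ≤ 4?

Ignoring the caps, the number of non-negative solutions to x_1+…+x_4 = 17 is C(20,3) = 1140.
Subtract solutions that violate a single cap (substitute x_i' = x_i − (cap_i+1)): x_1 ≥ 9 gives C(11,3) = 165; x_2 ≥ 5 gives C(15,3) = 455; x_3 ≥ 7 gives C(13,3) = 286; x_4 ≥ 5 gives C(15,3) = 455. Together 1361.
Add back pairs where two caps are both exceeded: 20 + 4 + 20 + 56 + 120 + 56 = 276.
Subtract triples: 0 + 0 + 0 + 1 = 1.
By inclusion–exclusion the count is 1140 − 1361 + 276 − 1 = 54.

54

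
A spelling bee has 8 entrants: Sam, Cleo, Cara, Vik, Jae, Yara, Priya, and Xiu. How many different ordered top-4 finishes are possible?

1680

This is an ordered selection of 4 from 8: P(8,4).
That gives 8 × 7 × 6 × 5 = 1680.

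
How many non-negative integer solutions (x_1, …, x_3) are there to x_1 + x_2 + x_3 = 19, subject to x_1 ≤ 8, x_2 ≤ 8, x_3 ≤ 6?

By stars and bars, unrestricted non-negative solutions to x_1+…+x_3 = 19 number C(19+2,2) = 210.
Subtract solutions that violate a single cap (substitute x_i' = x_i − (cap_i+1)): x_1 ≥ 9 gives C(12,2) = 66; x_2 ≥ 9 gives C(12,2) = 66; x_3 ≥ 7 gives C(14,2) = 91. Together 223.
Add back pairs where two caps are both exceeded: 3 + 10 + 10 = 23.
By inclusion–exclusion the count is 210 − 223 + 23 = 10.

10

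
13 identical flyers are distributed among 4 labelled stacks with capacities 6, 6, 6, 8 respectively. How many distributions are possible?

Without the upper bounds there are C(16,3) = 560 ways to split 13 among 4 stacks.
Subtract solutions that violate a single cap (substitute x_i' = x_i − (cap_i+1)): x_1 ≥ 7 gives C(9,3) = 84; x_2 ≥ 7 gives C(9,3) = 84; x_3 ≥ 7 gives C(9,3) = 84; x_4 ≥ 9 gives C(7,3) = 35. Together 287.
No two caps can be exceeded simultaneously, so the pair terms are all 0.
By inclusion–exclusion the count is 560 − 287 + 0 = 273.

273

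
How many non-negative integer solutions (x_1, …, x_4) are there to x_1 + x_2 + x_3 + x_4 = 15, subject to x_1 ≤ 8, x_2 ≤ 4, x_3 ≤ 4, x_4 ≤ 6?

99

Ignoring the caps, the number of non-negative solutions to x_1+…+x_4 = 15 is C(18,3) = 816.
Subtract solutions that violate a single cap (substitute x_i' = x_i − (cap_i+1)): x_1 ≥ 9 gives C(9,3) = 84; x_2 ≥ 5 gives C(13,3) = 286; x_3 ≥ 5 gives C(13,3) = 286; x_4 ≥ 7 gives C(11,3) = 165. Together 821.
Add back pairs where two caps are both exceeded: 4 + 4 + 0 + 56 + 20 + 20 = 104.
By inclusion–exclusion the count is 816 − 821 + 104 = 99.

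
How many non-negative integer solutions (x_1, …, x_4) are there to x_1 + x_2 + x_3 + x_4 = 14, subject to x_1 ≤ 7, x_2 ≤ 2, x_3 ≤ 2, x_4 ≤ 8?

36

Ignoring the caps, the number of non-negative solutions to x_1+…+x_4 = 14 is C(17,3) = 680.
Subtract solutions that violate a single cap (substitute x_i' = x_i − (cap_i+1)): x_1 ≥ 8 gives C(9,3) = 84; x_2 ≥ 3 gives C(14,3) = 364; x_3 ≥ 3 gives C(14,3) = 364; x_4 ≥ 9 gives C(8,3) = 56. Together 868.
Add back pairs where two caps are both exceeded: 20 + 20 + 0 + 165 + 10 + 10 = 225.
Subtract triples: 1 + 0 + 0 + 0 = 1.
By inclusion–exclusion the count is 680 − 868 + 225 − 1 = 36.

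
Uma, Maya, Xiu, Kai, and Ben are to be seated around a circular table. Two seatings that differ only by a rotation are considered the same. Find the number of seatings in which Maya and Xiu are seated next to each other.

Treat {Maya, Xiu} as one unit (2 internal orders) and seat the resulting 4 units around the table: (3)! circular arrangements.
So 2 × (3)! = 2 × 6 = 12.

12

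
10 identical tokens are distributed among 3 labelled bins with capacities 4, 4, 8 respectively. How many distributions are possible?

22

Ignoring the caps, the number of non-negative solutions to x_1+…+x_3 = 10 is C(12,2) = 66.
Subtract solutions that violate a single cap (substitute x_i' = x_i − (cap_i+1)): x_1 ≥ 5 gives C(7,2) = 21; x_2 ≥ 5 gives C(7,2) = 21; x_3 ≥ 9 gives C(3,2) = 3. Together 45.
Add back pairs where two caps are both exceeded: 1 + 0 + 0 = 1.
By inclusion–exclusion the count is 66 − 45 + 1 = 22.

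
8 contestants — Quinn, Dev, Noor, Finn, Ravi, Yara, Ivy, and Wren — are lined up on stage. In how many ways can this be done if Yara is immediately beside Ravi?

10080

Place the 6 others and the Yara-Ravi pair as 7 objects in a line; the pair has 2 internal arrangements.
So the count is 2·(7)! = 10080.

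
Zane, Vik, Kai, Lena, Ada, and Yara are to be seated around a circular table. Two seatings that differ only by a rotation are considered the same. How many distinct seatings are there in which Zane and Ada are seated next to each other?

Glue Zane and Ada into a block (2 internal orders). Seating 5 units around a circle gives (4)! arrangements.
So 2 × (4)! = 2 × 24 = 48.

48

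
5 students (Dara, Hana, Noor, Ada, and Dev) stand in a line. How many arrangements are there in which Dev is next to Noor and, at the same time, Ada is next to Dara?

24

Treat {Dev,Noor} as one block (2 orders) and {Ada,Dara} as another (2 orders).
That leaves 3 units to arrange: 2 × 2 × 3! = 4 × 6 = 24.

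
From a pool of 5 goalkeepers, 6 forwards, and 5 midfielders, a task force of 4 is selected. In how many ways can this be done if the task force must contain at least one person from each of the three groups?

975

With no constraint there are C(16,4) = 1820 possible selections.
Subtract selections that omit an entire group: no goalkeepers → C(11,4) = 330; no forwards → C(10,4) = 210; no midfielders → C(11,4) = 330.
Add back selections omitting two groups (i.e. drawn from a single group): C(5,4) + C(6,4) + C(5,4) = 25.
By inclusion–exclusion: 1820 − 870 + 25 = 975.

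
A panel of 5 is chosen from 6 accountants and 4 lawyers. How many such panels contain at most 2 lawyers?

186

Split by how many lawyers are chosen (0 through 2).
Sum: C(4,0)·C(6,5) + C(4,1)·C(6,4) + C(4,2)·C(6,3) = 6 + 60 + 120 = 186.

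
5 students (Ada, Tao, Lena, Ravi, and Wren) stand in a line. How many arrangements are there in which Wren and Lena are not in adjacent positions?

Of the 5! = 120 arrangements, those with Wren and Lena adjacent number 2 × 4! = 48 (treat the pair as a block with 2 internal orders).
Complementary counting: 120 − 48 = 72.

72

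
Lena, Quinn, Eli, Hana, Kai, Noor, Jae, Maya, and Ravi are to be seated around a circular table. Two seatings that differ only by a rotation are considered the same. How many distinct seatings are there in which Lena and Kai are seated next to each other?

10080

Treat {Lena, Kai} as one unit (2 internal orders) and seat the resulting 8 units around the table: (7)! circular arrangements.
So 2 × (7)! = 2 × 5040 = 10080.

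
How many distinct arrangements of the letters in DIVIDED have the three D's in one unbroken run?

60

Treat the 3 copies of D as a single block. The multiset to arrange is then {DDD, E, I, I, V}, 5 items in all.
That gives (5)!/(2!) = 60 arrangements.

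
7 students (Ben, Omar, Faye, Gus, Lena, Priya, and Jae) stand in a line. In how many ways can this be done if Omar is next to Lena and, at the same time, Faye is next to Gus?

480

Treat {Omar,Lena} as one block (2 orders) and {Faye,Gus} as another (2 orders).
That leaves 5 units to arrange: 2 × 2 × 5! = 4 × 120 = 480.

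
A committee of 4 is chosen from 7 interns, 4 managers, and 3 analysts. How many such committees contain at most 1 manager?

690

Split by how many managers are chosen (0 through 1).
Sum: C(4,0)·C(10,4) + C(4,1)·C(10,3) = 210 + 480 = 690.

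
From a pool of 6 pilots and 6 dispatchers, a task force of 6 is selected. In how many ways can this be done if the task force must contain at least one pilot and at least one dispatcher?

922

With no constraint there are C(12,6) = 924 possible selections.
Selections missing a whole group: no pilots → C(6,6) = 1; no dispatchers → C(6,6) = 1.
Both groups omitted at once is impossible, so 924 − 2 = 922.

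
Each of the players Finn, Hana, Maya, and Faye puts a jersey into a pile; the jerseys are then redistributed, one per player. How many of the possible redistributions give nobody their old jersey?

Let Aᵢ be the assignments in which player i gets their old jersey. We want the size of the complement of A₁∪…∪A_4.
By inclusion–exclusion this is Σ_{j=0}^{4} (−1)^j C(4,j)·(4−j)!.
Computing: 24 − 24 + 12 − 4 + 1 = 9.

9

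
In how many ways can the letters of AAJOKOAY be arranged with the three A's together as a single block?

Treat the 3 copies of A as a single block. The multiset to arrange is then {AAA, J, K, O, O, Y}, 6 items in all.
That gives (6)!/(2!) = 360 arrangements.

360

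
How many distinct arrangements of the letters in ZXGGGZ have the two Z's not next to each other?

Total arrangements of ZXGGGZ: 6!/(3!·2!) = 60.
If the two Z's are adjacent, glue them into one block, leaving 5 items to arrange: (5)!/(3!) = 20 ways.
Hence 60 − 20 = 40.

40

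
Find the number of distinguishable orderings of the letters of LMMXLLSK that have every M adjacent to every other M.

Treat the 2 copies of M as a single block. The multiset to arrange is then {MM, K, L, L, L, S, X}, 7 items in all.
That gives (7)!/(3!) = 840 arrangements.

840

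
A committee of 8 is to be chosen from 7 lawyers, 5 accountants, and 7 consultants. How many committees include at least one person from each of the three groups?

With no constraint there are C(19,8) = 75582 possible selections.
Selections missing a whole group: no lawyers → C(12,8) = 495; no accountants → C(14,8) = 3003; no consultants → C(12,8) = 495.
Add back selections omitting two groups (i.e. drawn from a single group): C(7,8) + C(5,8) + C(7,8) = 0.
By inclusion–exclusion: 75582 − 3993 + 0 = 71589.

71589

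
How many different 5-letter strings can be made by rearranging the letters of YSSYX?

Letter multiplicities in YSSYX: S×2, X×1, Y×2.
The number of distinct arrangements is 5!/(2!·2!) = 120/4 = 30.

30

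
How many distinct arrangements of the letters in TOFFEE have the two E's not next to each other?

120

Total arrangements of TOFFEE: 6!/(2!·2!) = 180.
Arrangements with the E's together: treat EE as one letter, giving (5)!/(2!) = 60.
Subtracting, 180 − 60 = 120 arrangements keep the E's apart.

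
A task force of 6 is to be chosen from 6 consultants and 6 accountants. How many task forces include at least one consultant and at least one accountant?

922

Total 6-person selections from all 12: C(12,6) = 924.
Selections missing a whole group: no consultants → C(6,6) = 1; no accountants → C(6,6) = 1.
Both groups omitted at once is impossible, so 924 − 2 = 922.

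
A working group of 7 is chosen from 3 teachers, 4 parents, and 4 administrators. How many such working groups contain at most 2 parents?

Split by how many parents are chosen (0 through 2).
Sum: C(4,0)·C(7,7) + C(4,1)·C(7,6) + C(4,2)·C(7,5) = 1 + 28 + 126 = 155.

155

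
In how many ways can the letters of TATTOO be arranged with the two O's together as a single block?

Treat the 2 copies of O as a single block. The multiset to arrange is then {OO, A, T, T, T}, 5 items in all.
That gives (5)!/(3!) = 20 arrangements.

20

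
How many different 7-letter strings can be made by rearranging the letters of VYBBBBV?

Letter multiplicities in VYBBBBV: B×4, V×2, Y×1.
So there are 7! / (4!·2!) = 105 distinguishable arrangements.

105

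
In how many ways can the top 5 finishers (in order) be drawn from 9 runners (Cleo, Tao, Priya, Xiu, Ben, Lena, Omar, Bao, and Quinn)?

There are 9 choices for 1st place, 8 for 2nd, and so on down to 5 for position 5.
That gives 9 × 8 × 7 × 6 × 5 = 15120.

15120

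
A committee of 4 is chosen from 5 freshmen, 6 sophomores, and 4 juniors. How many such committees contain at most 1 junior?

Split by how many juniors are chosen (0 through 1).
Sum: C(4,0)·C(11,4) + C(4,1)·C(11,3) = 330 + 660 = 990.

990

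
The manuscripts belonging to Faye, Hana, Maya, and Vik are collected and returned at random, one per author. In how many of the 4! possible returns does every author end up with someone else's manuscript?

Count assignments avoiding every fixed point. For any j of the 4 authors fixed to their own manuscript, the other 4−j can be arranged in (4−j)! ways.
By inclusion–exclusion this is Σ_{j=0}^{4} (−1)^j C(4,j)·(4−j)!.
Computing: 24 − 24 + 12 − 4 + 1 = 9.

9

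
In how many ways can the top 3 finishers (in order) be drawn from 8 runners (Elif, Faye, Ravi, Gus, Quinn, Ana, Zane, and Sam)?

336

There are 8 choices for 1st place, 7 for 2nd, and 6 for 3rd.
That gives 8 × 7 × 6 = 336.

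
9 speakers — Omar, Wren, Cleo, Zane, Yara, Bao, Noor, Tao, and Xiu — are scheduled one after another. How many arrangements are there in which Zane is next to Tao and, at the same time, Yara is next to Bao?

Treat {Zane,Tao} as one block (2 orders) and {Yara,Bao} as another (2 orders).
That leaves 7 units to arrange: 2 × 2 × 7! = 4 × 5040 = 20160.

20160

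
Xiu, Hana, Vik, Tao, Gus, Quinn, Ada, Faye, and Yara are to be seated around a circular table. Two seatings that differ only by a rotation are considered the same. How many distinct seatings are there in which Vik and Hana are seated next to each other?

Glue Vik and Hana into a block (2 internal orders). Seating 8 units around a circle gives (7)! arrangements.
So 2 × (7)! = 2 × 5040 = 10080.

10080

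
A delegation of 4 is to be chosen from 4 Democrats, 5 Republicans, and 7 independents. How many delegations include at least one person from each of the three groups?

Total 4-person selections from all 16: C(16,4) = 1820.
Subtract selections that omit an entire group: no Democrats → C(12,4) = 495; no Republicans → C(11,4) = 330; no independents → C(9,4) = 126.
Add back selections omitting two groups (i.e. drawn from a single group): C(4,4) + C(5,4) + C(7,4) = 41.
By inclusion–exclusion: 1820 − 951 + 41 = 910.

910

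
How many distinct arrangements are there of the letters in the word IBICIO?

IBICIO has 6 letters with I appearing 3 times.
The number of distinct arrangements is 6!/(3!) = 720/6 = 120.

120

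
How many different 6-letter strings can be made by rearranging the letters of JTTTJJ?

20

The 6 letters of JTTTJJ have repeats: J appearing 3 times and T appearing 3 times.
Dividing 6! = 720 by 3!·3! = 36 for the repeated letters gives 20.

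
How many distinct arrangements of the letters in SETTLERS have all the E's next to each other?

1260

Treat the 2 copies of E as a single block. The multiset to arrange is then {EE, L, R, S, S, T, T}, 7 items in all.
That gives (7)!/(2!·2!) = 1260 arrangements.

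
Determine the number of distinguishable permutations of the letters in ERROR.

Letter multiplicities in ERROR: E×1, O×1, R×3.
Dividing 5! = 120 by 3! = 6 for the repeated letters gives 20.

20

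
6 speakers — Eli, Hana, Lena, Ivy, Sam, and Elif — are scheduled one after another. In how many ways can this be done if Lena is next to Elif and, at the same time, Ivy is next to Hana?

96

Treat {Lena,Elif} as one block (2 orders) and {Ivy,Hana} as another (2 orders).
That leaves 4 units to arrange: 2 × 2 × 4! = 4 × 24 = 96.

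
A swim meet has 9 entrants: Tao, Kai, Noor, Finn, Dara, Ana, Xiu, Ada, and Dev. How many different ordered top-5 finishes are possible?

15120

There are 9 choices for 1st place, 8 for 2nd, and so on down to 5 for position 5.
That gives 9 × 8 × 7 × 6 × 5 = 15120.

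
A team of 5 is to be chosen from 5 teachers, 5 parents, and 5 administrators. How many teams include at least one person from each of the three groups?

Total 5-person selections from all 15: C(15,5) = 3003.
Subtract selections that omit an entire group: no teachers → C(10,5) = 252; no parents → C(10,5) = 252; no administrators → C(10,5) = 252.
Add back selections omitting two groups (i.e. drawn from a single group): C(5,5) + C(5,5) + C(5,5) = 3.
By inclusion–exclusion: 3003 − 756 + 3 = 2250.

2250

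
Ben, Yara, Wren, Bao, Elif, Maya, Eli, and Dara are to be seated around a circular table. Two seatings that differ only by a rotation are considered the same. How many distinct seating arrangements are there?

Around a circle, 8 distinct people have 8!/8 = (7)! = 5040 rotationally distinct seatings.

5040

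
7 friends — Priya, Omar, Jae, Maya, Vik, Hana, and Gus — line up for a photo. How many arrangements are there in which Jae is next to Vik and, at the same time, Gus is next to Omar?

Treat {Jae,Vik} as one block (2 orders) and {Gus,Omar} as another (2 orders).
That leaves 5 units to arrange: 2 × 2 × 5! = 4 × 120 = 480.

480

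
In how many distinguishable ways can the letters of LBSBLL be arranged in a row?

LBSBLL has 6 letters with B appearing twice and L appearing 3 times.
Dividing 6! = 720 by 3!·2! = 12 for the repeated letters gives 60.

60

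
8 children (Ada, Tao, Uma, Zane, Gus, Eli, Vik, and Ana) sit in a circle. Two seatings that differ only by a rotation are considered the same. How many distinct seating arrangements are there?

Around a circle, 8 distinct people have 8!/8 = (7)! = 5040 rotationally distinct seatings.

5040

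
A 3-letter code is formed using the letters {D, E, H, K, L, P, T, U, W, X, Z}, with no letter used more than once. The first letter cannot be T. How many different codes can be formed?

The first letter has 11−1 = 10 choices (anything except T).
The remaining 2 letters are filled from the other 10 symbols without repetition: 10 × 9 = 90.
Total: 10 × 90 = 900.

900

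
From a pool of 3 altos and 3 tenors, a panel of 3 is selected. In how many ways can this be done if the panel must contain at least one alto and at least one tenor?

18

With no constraint there are C(6,3) = 20 possible selections.
Selections missing a whole group: no altos → C(3,3) = 1; no tenors → C(3,3) = 1.
Both groups omitted at once is impossible, so 20 − 2 = 18.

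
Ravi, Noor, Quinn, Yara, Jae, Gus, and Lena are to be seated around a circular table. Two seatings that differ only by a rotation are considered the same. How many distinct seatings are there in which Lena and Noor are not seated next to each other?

480

All circular seatings of 7 people number (6)! = 720.
Seatings with Lena beside Noor: treat them as a block with 2 internal orders, giving 2 × (5)! = 240.
Subtracting, 720 − 240 = 480.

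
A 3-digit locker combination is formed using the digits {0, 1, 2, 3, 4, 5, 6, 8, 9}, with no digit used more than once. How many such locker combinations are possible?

This is a permutation of 3 out of 9: P(9,3) = 9!/6!.
9 × 8 × 7 = 504.

504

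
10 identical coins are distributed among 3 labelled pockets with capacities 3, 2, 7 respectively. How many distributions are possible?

Ignoring the caps, the number of non-negative solutions to x_1+…+x_3 = 10 is C(12,2) = 66.
Subtract solutions that violate a single cap (substitute x_i' = x_i − (cap_i+1)): x_1 ≥ 4 gives C(8,2) = 28; x_2 ≥ 3 gives C(9,2) = 36; x_3 ≥ 8 gives C(4,2) = 6. Together 70.
Add back pairs where two caps are both exceeded: 10 + 0 + 0 = 10.
By inclusion–exclusion the count is 66 − 70 + 10 = 6.

6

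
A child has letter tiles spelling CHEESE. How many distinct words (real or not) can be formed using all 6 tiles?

CHEESE has 6 letters with E appearing 3 times.
The number of distinct arrangements is 6!/(3!) = 720/6 = 120.

120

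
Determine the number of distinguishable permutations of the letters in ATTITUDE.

ATTITUDE has 8 letters with T appearing 3 times.
Dividing 8! = 40320 by 3! = 6 for the repeated letters gives 6720.

6720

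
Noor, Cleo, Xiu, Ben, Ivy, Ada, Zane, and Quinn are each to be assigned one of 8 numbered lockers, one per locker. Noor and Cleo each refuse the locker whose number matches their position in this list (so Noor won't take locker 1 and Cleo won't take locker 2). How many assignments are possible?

Let Aᵢ (for i ∈ {1, 2}) be the placements that put person i in their forbidden locker. Any j of these fix j positions, leaving (8−j)! ways to fill the rest, and there are C(2,j) ways to pick which j.
By inclusion–exclusion, the number of valid placements is Σ_{j=0}^{2} (−1)^j C(2,j)·(8−j)!.
Computing: 40320 − 10080 + 720 = 30960.

30960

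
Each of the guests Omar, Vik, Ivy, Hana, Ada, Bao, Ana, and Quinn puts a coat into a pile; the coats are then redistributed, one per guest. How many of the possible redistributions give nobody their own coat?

Let Aᵢ be the assignments in which guest i gets their own coat. We want the size of the complement of A₁∪…∪A_8.
By inclusion–exclusion this is Σ_{j=0}^{8} (−1)^j C(8,j)·(8−j)!.
Computing: 40320 − 40320 + 20160 − 6720 + 1680 − 336 + 56 − 8 + 1 = 14833.

14833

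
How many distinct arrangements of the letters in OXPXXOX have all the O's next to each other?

Treat the 2 copies of O as a single block. The multiset to arrange is then {OO, P, X, X, X, X}, 6 items in all.
That gives (6)!/(4!) = 30 arrangements.

30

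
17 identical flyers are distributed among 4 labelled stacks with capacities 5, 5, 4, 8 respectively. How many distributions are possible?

Ignoring the caps, the number of non-negative solutions to x_1+…+x_4 = 17 is C(20,3) = 1140.
Subtract solutions that violate a single cap (substitute x_i' = x_i − (cap_i+1)): x_1 ≥ 6 gives C(14,3) = 364; x_2 ≥ 6 gives C(14,3) = 364; x_3 ≥ 5 gives C(15,3) = 455; x_4 ≥ 9 gives C(11,3) = 165. Together 1348.
Add back pairs where two caps are both exceeded: 56 + 84 + 10 + 84 + 10 + 20 = 264.
Subtract triples: 1 + 0 + 0 + 0 = 1.
By inclusion–exclusion the count is 1140 − 1348 + 264 − 1 = 55.

55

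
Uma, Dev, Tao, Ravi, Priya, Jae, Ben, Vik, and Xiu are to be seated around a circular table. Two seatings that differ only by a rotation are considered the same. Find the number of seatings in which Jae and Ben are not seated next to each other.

All circular seatings of 9 people number (8)! = 40320.
Those with Jae next to Ben: fuse the pair into one unit and seat 8 units around a circle — 2·(7)! = 10080.
Subtracting, 40320 − 10080 = 30240.

30240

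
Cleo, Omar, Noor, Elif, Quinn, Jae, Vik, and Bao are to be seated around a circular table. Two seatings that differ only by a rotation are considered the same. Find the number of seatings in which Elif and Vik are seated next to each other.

Glue Elif and Vik into a block (2 internal orders). Seating 7 units around a circle gives (6)! arrangements.
So 2 × (6)! = 2 × 720 = 1440.

1440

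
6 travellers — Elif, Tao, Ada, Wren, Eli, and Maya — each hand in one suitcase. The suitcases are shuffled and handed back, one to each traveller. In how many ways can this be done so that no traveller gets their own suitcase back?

Let Aᵢ be the assignments in which traveller i gets their own suitcase. We want the size of the complement of A₁∪…∪A_6.
By inclusion–exclusion this is Σ_{j=0}^{6} (−1)^j C(6,j)·(6−j)!.
Computing: 720 − 720 + 360 − 120 + 30 − 6 + 1 = 265.

265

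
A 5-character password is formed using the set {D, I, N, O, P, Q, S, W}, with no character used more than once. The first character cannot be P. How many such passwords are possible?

The first character has 8−1 = 7 choices (anything except P).
The remaining 4 characters are filled from the other 7 symbols without repetition: 7 × 6 × 5 × 4 = 840.
Total: 7 × 840 = 5880.

5880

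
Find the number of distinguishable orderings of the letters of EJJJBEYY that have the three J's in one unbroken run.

180

Treat the 3 copies of J as a single block. The multiset to arrange is then {JJJ, B, E, E, Y, Y}, 6 items in all.
That gives (6)!/(2!·2!) = 180 arrangements.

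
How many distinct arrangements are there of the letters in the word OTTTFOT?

105

The 7 letters of OTTTFOT have repeats: O appearing twice and T appearing 4 times.
So there are 7! / (4!·2!) = 105 distinguishable arrangements.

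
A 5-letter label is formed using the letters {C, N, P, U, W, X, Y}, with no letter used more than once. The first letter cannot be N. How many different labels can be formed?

The first letter has 7−1 = 6 choices (anything except N).
The remaining 4 letters are filled from the other 6 symbols without repetition: 6 × 5 × 4 × 3 = 360.
Total: 6 × 360 = 2160.

2160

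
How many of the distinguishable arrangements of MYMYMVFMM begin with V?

With the first slot taken by V, it remains to arrange the other 8 letters (MYMYMFMM).
Those 8 letters have M appearing 5 times and Y appearing twice, giving (8)!/(5!·2!) = 168.

168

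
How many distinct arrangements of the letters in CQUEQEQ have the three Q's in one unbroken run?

Treat the 3 copies of Q as a single block. The multiset to arrange is then {QQQ, C, E, E, U}, 5 items in all.
That gives (5)!/(2!) = 60 arrangements.

60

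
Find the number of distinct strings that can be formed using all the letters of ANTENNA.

420

Letter multiplicities in ANTENNA: A×2, E×1, N×3, T×1.
The number of distinct arrangements is 7!/(3!·2!) = 5040/12 = 420.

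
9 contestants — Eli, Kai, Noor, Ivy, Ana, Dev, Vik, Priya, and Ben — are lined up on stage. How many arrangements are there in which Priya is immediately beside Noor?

Treat {Priya, Noor} as a single unit. There are 8 units to order, and the pair itself can be ordered 2 ways.
So the count is 2·(8)! = 80640.

80640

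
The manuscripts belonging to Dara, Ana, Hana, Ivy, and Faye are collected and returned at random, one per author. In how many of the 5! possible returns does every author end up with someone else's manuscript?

This is the derangement count D_5: permutations of 5 items with no fixed point.
By inclusion–exclusion this is Σ_{j=0}^{5} (−1)^j C(5,j)·(5−j)!.
Computing: 120 − 120 + 60 − 20 + 5 − 1 = 44.

44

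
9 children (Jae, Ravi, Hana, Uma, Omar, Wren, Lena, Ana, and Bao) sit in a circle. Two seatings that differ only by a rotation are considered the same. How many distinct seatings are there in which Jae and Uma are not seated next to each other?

Without the restriction there are (8)! = 40320 seatings.
Those with Jae next to Uma: fuse the pair into one unit and seat 8 units around a circle — 2·(7)! = 10080.
Subtracting, 40320 − 10080 = 30240.

30240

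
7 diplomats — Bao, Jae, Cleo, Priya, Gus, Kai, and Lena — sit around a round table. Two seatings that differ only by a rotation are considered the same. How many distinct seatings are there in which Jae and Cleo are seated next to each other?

240

Treat {Jae, Cleo} as one unit (2 internal orders) and seat the resulting 6 units around the table: (5)! circular arrangements.
So 2 × (5)! = 2 × 120 = 240.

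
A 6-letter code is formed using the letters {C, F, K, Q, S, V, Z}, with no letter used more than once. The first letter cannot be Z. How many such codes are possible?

4320

The first letter has 7−1 = 6 choices (anything except Z).
The remaining 5 letters are filled from the other 6 symbols without repetition: 6 × 5 × 4 × 3 × 2 = 720.
Total: 6 × 720 = 4320.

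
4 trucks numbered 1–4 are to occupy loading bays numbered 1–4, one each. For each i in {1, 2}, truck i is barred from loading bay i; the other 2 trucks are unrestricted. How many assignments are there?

Let Aᵢ (for i ∈ {1, 2}) be the placements that put truck i in its forbidden loading bay. Any j of these fix j positions, leaving (4−j)! ways to fill the rest, and there are C(2,j) ways to pick which j.
By inclusion–exclusion, the number of valid placements is Σ_{j=0}^{2} (−1)^j C(2,j)·(4−j)!.
Computing: 24 − 12 + 2 = 14.

14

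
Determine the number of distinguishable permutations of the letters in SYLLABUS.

SYLLABUS has 8 letters with L appearing twice and S appearing twice.
The number of distinct arrangements is 8!/(2!·2!) = 40320/4 = 10080.

10080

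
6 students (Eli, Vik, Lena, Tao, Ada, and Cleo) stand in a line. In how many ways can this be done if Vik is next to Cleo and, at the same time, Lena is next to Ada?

Treat {Vik,Cleo} as one block (2 orders) and {Lena,Ada} as another (2 orders).
That leaves 4 units to arrange: 2 × 2 × 4! = 4 × 24 = 96.

96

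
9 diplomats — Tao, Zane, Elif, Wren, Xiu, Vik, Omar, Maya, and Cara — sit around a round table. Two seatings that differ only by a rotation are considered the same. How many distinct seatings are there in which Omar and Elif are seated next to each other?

Treat {Omar, Elif} as one unit (2 internal orders) and seat the resulting 8 units around the table: (7)! circular arrangements.
So 2 × (7)! = 2 × 5040 = 10080.

10080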